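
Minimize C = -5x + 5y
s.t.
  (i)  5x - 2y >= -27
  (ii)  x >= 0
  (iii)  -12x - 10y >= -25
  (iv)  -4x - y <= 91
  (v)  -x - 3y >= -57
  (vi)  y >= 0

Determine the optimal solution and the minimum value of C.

Vertices and C = -5x + 5y:
  (0, 5/2) → C = 25/2
  (0, 0) → C = 0
  (25/12, 0) → C = -125/12

At the optimal vertex, -12x - 10y = -25 and y = 0.
Solving simultaneously gives x = 25/12, y = 0.

x = 25/12, y = 0, minimum C = -125/12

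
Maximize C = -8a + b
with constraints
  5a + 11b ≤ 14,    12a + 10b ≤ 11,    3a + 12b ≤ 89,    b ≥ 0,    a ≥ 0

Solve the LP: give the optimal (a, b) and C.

Vertices and C = -8a + b:
  (11/12, 0) → C = -22/3
  (0, 11/10) → C = 11/10
  (0, 0) → C = 0

a = 0, b = 11/10, maximum C = 11/10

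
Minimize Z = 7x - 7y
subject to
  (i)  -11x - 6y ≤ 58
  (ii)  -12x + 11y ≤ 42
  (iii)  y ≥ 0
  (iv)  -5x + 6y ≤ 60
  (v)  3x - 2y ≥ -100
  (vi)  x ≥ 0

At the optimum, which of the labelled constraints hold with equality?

Corner points and Z = 7x - 7y:
  (24, 30) → Z = -42
  (0, 42/11) → Z = -294/11
  (0, 0) → Z = 0
The feasible region is unbounded (it extends along (6, 5), (1, 0)), but Z strictly increases along every unbounded feasible direction, so there is no improving ray and the minimum is attained at a vertex.

The minimum is at (24, 30). Substituting into each constraint, equality holds for (ii) and (iv); the remaining constraints have slack.

(ii) and (iv)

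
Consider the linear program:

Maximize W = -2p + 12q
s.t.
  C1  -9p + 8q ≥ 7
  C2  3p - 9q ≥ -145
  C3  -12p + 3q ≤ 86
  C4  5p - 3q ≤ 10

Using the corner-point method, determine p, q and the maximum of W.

Corner points and W = -2p + 12q:
  (-29/3, -10) → W = -302/3
  (101/13, 125/13) → W = 1298/13
  (-113/33, 494/33) → W = 6154/33
  (175/12, 755/36) → W = 445/2

At the optimal vertex, 3p - 9q = -145 and 5p - 3q = 10.
Solving simultaneously gives p = 175/12, q = 755/36.

p = 175/12, q = 755/36, maximum W = 445/2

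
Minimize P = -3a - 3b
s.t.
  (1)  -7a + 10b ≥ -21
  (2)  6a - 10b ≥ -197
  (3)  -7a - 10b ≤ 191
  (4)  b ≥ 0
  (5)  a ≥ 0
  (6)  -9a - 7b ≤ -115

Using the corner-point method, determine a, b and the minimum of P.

Vertices and P = -3a - 3b:
  (218, 301/2) → P = -2211/2
  (1297/139, 616/139) → P = -5739/139
  (0, 197/10) → P = -591/10
  (0, 115/7) → P = -345/7

a = 218, b = 301/2, minimum P = -2211/2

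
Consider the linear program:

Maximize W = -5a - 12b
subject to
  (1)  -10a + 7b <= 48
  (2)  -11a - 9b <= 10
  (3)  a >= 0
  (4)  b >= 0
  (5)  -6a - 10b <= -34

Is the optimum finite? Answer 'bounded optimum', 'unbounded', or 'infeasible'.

bounded optimum

Feasible corners and W = -5a - 12b:
  (0, 48/7) → W = -576/7
  (0, 17/5) → W = -204/5
  (17/3, 0) → W = -85/3
The feasible region has finitely many vertices and no improving ray; the maximum is -85/3 at (17/3, 0).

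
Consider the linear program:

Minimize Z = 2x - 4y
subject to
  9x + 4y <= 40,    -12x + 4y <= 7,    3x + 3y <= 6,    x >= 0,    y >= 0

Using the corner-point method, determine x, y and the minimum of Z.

x = 1/16, y = 31/16, minimum Z = -61/8

Vertices and Z = 2x - 4y:
  (1/16, 31/16) → Z = -61/8
  (0, 7/4) → Z = -7
  (2, 0) → Z = 4
  (0, 0) → Z = 0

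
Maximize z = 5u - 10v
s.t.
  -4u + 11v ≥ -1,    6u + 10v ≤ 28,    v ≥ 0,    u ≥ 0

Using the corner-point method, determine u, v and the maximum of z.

u = 3, v = 1, maximum z = 5

Corner points and z = 5u - 10v:
  (3, 1) → z = 5
  (1/4, 0) → z = 5/4
  (0, 14/5) → z = -28
  (0, 0) → z = 0

At the optimal vertex, -4u + 11v = -1 and 6u + 10v = 28.
Solving simultaneously gives u = 3, v = 1.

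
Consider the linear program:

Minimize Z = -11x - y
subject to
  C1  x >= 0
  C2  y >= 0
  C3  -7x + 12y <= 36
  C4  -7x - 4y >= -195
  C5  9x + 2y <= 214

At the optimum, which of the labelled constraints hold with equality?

Vertices and Z = -11x - y:
  (0, 0) → Z = 0
  (0, 3) → Z = -3
  (214/9, 0) → Z = -2354/9
  (549/28, 231/16) → Z = -25773/112
  (233/11, 257/22) → Z = -5383/22

The minimum is at (214/9, 0). Substituting into each constraint, equality holds for C2 and C5; the remaining constraints have slack.

C2 and C5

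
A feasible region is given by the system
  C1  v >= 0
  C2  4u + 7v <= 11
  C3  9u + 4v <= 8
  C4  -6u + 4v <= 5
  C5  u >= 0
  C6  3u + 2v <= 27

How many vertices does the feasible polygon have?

The feasible vertices (each the meet of two boundaries and inside every other half-plane) are:
  (8/9, 0)
  (0, 0)
  (12/47, 67/47)
  (9/58, 43/29)
  (0, 5/4)

5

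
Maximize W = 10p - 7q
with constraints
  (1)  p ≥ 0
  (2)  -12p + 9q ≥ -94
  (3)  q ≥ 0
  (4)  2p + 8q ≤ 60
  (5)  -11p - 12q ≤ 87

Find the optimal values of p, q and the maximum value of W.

p = 34/3, q = 14/3, maximum W = 242/3

Corner points and W = 10p - 7q:
  (0, 0) → W = 0
  (0, 15/2) → W = -105/2
  (47/6, 0) → W = 235/3
  (34/3, 14/3) → W = 242/3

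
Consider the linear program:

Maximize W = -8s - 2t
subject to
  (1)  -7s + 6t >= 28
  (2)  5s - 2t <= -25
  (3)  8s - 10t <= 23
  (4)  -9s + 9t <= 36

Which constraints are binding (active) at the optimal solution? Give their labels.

Extreme points and W = -8s - 2t:
  (-47/8, -35/16) → W = 411/8
  (-19, -35/2) → W = 187
  (-17/3, -5/3) → W = 146/3
  (-63/2, -55/2) → W = 307

The maximum is at (-63/2, -55/2). Substituting into each constraint, equality holds for (3) and (4); the remaining constraints have slack.

(3) and (4)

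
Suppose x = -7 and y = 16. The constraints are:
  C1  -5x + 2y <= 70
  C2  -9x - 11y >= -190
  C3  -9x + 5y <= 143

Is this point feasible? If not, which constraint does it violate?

C1: 67 ≤ 70 ✓
C2: -113 ≥ -190 ✓
C3: 143 ≤ 143 ✓

feasible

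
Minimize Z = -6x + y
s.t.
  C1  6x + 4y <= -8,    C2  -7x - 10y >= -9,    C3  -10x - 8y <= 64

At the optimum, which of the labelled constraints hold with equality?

C1 and C3

Corner points and Z = -6x + y:
  (-29/8, 55/16) → Z = 403/16
  (24, -38) → Z = -182
  (-178/11, 269/22) → Z = 2405/22

The minimum is at (24, -38). Substituting into each constraint, equality holds for C1 and C3; the remaining constraints have slack.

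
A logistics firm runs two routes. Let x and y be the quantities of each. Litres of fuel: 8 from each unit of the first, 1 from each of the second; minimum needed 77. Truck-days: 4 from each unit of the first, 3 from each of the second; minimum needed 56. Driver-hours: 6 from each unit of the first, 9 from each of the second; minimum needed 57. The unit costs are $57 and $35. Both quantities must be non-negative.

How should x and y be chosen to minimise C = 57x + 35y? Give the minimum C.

x = 35/4, y = 7, minimum C = 2975/4

Vertices and C = 57x + 35y:
  (0, 77) → C = 2695
  (14, 0) → C = 798
  (35/4, 7) → C = 2975/4
The feasible region is unbounded (it extends along (0, 1), (1, 0)), but C strictly increases along every unbounded feasible direction, so there is no improving ray and the minimum is attained at a vertex.

The binding constraints are 8x + y = 77 and 4x + 3y = 56.
Solving simultaneously gives x = 35/4, y = 7.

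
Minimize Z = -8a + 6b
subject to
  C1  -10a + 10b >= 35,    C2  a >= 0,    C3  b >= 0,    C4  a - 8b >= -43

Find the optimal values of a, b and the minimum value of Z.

Feasible corners and Z = -8a + 6b:
  (0, 7/2) → Z = 21
  (15/7, 79/14) → Z = 117/7
  (0, 43/8) → Z = 129/4

The binding constraints are -10a + 10b = 35 and a - 8b = -43.
Solving simultaneously gives a = 15/7, b = 79/14.

a = 15/7, b = 79/14, minimum Z = 117/7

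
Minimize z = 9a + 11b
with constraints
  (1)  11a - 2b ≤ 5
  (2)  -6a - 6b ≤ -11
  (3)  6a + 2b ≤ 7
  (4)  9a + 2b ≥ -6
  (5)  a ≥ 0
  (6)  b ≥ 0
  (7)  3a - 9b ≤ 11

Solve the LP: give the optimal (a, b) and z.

a = 2/3, b = 7/6, minimum z = 113/6

Vertices and z = 9a + 11b:
  (2/3, 7/6) → z = 113/6
  (12/17, 47/34) → z = 733/34
  (0, 11/6) → z = 121/6
  (0, 7/2) → z = 77/2

The optimum lies where 11a - 2b = 5 and -6a - 6b = -11.
Solving simultaneously gives a = 2/3, b = 7/6.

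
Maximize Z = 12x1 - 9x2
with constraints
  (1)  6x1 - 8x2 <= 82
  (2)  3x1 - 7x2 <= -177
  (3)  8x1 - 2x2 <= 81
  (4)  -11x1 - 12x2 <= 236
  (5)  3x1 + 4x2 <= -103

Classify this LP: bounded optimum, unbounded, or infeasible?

The boundaries 3x1 - 7x2 = -177 and 8x1 - 2x2 = 81 meet at (921/50, 1659/50), but that point violates 3x1 + 4x2 ≤ -103. Every candidate vertex is excluded by some other constraint, so the feasible region is empty.

infeasible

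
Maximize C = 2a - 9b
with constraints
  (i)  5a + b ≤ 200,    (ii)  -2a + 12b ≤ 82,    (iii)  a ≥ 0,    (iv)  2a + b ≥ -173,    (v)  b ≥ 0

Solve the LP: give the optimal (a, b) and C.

a = 40, b = 0, maximum C = 80

Vertices and C = 2a - 9b:
  (1159/31, 405/31) → C = -1327/31
  (40, 0) → C = 80
  (0, 41/6) → C = -123/2
  (0, 0) → C = 0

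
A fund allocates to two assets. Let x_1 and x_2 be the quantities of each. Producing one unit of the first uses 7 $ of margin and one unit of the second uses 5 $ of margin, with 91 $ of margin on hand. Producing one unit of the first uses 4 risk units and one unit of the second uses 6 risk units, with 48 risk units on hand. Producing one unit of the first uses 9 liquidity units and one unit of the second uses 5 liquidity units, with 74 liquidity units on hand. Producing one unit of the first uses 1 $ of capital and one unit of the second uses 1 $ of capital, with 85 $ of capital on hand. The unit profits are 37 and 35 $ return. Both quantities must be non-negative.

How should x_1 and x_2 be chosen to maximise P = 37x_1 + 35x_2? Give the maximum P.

Corner points and P = 37x_1 + 35x_2:
  (0, 0) → P = 0
  (0, 8) → P = 280
  (74/9, 0) → P = 2738/9
  (6, 4) → P = 362

x_1 = 6, x_2 = 4, maximum P = 362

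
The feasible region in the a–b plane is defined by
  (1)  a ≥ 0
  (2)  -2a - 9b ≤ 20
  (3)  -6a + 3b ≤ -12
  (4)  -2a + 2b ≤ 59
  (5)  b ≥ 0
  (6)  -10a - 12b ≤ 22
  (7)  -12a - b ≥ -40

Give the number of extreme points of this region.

3

The feasible vertices (each the meet of two boundaries and inside every other half-plane) are:
  (2, 0)
  (22/7, 16/7)
  (10/3, 0)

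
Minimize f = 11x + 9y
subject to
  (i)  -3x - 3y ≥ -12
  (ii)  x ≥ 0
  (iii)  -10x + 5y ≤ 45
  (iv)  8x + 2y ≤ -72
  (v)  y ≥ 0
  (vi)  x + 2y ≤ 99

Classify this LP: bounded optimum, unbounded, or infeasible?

The boundaries -3x - 3y = -12 and x = 0 meet at (0, 4), but that point violates 8x + 2y ≤ -72. Every candidate vertex is excluded by some other constraint, so the feasible region is empty.

infeasible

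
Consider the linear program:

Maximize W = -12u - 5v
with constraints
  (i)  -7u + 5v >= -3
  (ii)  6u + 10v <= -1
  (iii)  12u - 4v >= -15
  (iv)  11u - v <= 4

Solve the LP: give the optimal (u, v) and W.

u = -87/32, v = -141/32, maximum W = 1749/32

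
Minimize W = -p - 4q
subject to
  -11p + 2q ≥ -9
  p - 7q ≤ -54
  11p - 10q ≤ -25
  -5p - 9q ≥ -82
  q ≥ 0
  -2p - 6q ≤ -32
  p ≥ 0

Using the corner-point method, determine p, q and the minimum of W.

Corner points and W = -p - 4q:
  (2, 8) → W = -34
  (0, 54/7) → W = -216/7
  (0, 82/9) → W = -328/9

The binding constraints are -5p - 9q = -82 and p = 0.
Solving simultaneously gives p = 0, q = 82/9.

p = 0, q = 82/9, minimum W = -328/9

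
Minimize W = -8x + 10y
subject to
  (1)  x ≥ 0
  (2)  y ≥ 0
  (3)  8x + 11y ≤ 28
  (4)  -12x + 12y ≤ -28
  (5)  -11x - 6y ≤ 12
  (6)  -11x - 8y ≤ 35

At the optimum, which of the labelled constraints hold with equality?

Vertices and W = -8x + 10y:
  (7/2, 0) → W = -28
  (7/3, 0) → W = -56/3
  (161/57, 28/57) → W = -336/19

The minimum is at (7/2, 0). Substituting into each constraint, equality holds for (2) and (3); the remaining constraints have slack.

(2) and (3)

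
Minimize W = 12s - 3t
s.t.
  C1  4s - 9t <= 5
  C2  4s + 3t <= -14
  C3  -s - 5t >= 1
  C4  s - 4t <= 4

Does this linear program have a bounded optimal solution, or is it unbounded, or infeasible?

From the feasible point (-67/17, 10/17), moving in the direction (-4, -1) keeps every constraint satisfied while W decreases without bound.

unbounded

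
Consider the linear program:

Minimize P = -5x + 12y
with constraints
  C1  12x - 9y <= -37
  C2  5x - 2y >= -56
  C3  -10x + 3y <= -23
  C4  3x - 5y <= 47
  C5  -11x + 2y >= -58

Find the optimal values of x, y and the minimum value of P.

x = 53/9, y = 323/27, minimum P = 1027/9

Feasible corners and P = -5x + 12y:
  (53/9, 323/27) → P = 1027/9
  (596/75, 1103/75) → P = 10256/75
  (128/13, 327/13) → P = 3284/13

The optimum lies where 12x - 9y = -37 and -10x + 3y = -23.
Solving simultaneously gives x = 53/9, y = 323/27.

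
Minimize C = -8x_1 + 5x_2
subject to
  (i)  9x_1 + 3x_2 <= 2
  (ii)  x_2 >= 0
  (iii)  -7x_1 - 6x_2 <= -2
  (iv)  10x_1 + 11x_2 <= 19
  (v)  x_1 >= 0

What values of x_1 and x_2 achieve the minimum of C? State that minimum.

x_1 = 2/11, x_2 = 4/33, minimum C = -28/33

At the optimal vertex, 9x_1 + 3x_2 = 2 and -7x_1 - 6x_2 = -2.
Solving simultaneously gives x_1 = 2/11, x_2 = 4/33.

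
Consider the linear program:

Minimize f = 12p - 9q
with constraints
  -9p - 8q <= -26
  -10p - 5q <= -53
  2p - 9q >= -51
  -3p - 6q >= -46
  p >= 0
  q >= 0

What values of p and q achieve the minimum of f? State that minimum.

Feasible corners and f = 12p - 9q:
  (111/50, 154/25) → f = -144/5
  (53/10, 0) → f = 318/5
  (36/13, 245/39) → f = -303/13
  (46/3, 0) → f = 184

The optimum lies where -10p - 5q = -53 and 2p - 9q = -51.
Solving simultaneously gives p = 111/50, q = 154/25.

p = 111/50, q = 154/25, minimum f = -144/5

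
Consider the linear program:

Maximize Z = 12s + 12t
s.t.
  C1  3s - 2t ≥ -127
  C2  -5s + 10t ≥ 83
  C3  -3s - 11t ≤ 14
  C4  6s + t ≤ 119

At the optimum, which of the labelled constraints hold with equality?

Extreme points and Z = 12s + 12t:
  (-475/13, 113/13) → Z = -4344/13
  (37/5, 373/5) → Z = 984
  (-1053/85, 179/85) → Z = -10488/85
  (1107/65, 1093/65) → Z = 5280/13

The maximum is at (37/5, 373/5). Substituting into each constraint, equality holds for C1 and C4; the remaining constraints have slack.

C1 and C4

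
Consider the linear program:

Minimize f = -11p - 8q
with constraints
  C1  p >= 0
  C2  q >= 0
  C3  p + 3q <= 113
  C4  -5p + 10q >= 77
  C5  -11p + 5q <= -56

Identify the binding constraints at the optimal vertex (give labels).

Vertices and f = -11p - 8q:
  (899/25, 642/25) → f = -601
  (733/38, 1187/38) → f = -17559/38
  (189/17, 1127/85) → f = -19411/85

The minimum is at (899/25, 642/25). Substituting into each constraint, equality holds for C3 and C4; the remaining constraints have slack.

C3 and C4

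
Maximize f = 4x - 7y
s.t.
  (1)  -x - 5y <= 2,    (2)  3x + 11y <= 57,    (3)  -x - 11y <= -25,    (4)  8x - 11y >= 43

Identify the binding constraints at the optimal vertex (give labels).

(2) and (3)

Extreme points and f = 4x - 7y:
  (16, 9/11) → f = 641/11
  (100/11, 327/121) → f = 2111/121
  (68/9, 157/99) → f = 631/33

The maximum is at (16, 9/11). Substituting into each constraint, equality holds for (2) and (3); the remaining constraints have slack.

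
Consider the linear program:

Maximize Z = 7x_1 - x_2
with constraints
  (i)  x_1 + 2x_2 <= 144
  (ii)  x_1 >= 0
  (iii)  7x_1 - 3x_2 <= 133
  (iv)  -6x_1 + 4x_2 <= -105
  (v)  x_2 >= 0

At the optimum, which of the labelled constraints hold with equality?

Vertices and Z = 7x_1 - x_2:
  (217/10, 63/10) → Z = 728/5
  (19, 0) → Z = 133
  (35/2, 0) → Z = 245/2

The maximum is at (217/10, 63/10). Substituting into each constraint, equality holds for (iii) and (iv); the remaining constraints have slack.

(iii) and (iv)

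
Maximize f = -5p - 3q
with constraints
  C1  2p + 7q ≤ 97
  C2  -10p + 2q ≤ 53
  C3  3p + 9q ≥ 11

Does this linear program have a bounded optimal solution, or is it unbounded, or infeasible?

bounded optimum

Corner points and f = -5p - 3q:
  (-177/74, 538/37) → f = -2343/74
  (-455/96, 269/96) → f = 367/24
The feasible region has finitely many vertices and no improving ray; the maximum is 367/24 at (-455/96, 269/96).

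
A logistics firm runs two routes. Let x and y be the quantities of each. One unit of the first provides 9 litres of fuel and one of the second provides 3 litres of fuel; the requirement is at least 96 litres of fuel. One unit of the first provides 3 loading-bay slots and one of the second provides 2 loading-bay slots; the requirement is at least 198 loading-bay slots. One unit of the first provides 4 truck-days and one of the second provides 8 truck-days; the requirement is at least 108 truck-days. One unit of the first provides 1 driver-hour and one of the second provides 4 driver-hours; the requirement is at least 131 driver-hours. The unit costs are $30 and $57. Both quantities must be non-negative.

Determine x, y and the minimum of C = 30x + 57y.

x = 53, y = 39/2, minimum C = 5403/2

Extreme points and C = 30x + 57y:
  (0, 99) → C = 5643
  (131, 0) → C = 3930
  (53, 39/2) → C = 5403/2
The feasible region is unbounded (it extends along (0, 1), (1, 0)), but C strictly increases along every unbounded feasible direction, so there is no improving ray and the minimum is attained at a vertex.

At the optimal vertex, 3x + 2y = 198 and x + 4y = 131.
Solving simultaneously gives x = 53, y = 39/2.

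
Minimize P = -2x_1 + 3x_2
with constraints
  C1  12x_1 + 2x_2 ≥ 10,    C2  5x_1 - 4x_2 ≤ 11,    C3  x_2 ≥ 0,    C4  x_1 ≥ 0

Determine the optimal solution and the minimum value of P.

x_1 = 11/5, x_2 = 0, minimum P = -22/5

Extreme points and P = -2x_1 + 3x_2:
  (5/6, 0) → P = -5/3
  (0, 5) → P = 15
  (11/5, 0) → P = -22/5
The feasible region is unbounded (it extends along (0, 1), (4, 5)), but P strictly increases along every unbounded feasible direction, so there is no improving ray and the minimum is attained at a vertex.

At the optimal vertex, 5x_1 - 4x_2 = 11 and x_2 = 0.
Solving simultaneously gives x_1 = 11/5, x_2 = 0.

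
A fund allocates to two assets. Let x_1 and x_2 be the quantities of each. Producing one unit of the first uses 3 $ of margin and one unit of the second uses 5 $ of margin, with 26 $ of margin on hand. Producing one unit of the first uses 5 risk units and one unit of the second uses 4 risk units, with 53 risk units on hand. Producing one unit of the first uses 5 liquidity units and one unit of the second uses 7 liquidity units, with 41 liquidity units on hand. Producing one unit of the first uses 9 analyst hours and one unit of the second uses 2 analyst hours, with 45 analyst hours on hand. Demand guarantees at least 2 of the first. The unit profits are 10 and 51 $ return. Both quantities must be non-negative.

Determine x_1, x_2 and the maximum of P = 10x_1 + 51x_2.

Extreme points and P = 10x_1 + 51x_2:
  (5, 0) → P = 50
  (2, 0) → P = 20
  (173/39, 33/13) → P = 6779/39
  (2, 4) → P = 224

x_1 = 2, x_2 = 4, maximum P = 224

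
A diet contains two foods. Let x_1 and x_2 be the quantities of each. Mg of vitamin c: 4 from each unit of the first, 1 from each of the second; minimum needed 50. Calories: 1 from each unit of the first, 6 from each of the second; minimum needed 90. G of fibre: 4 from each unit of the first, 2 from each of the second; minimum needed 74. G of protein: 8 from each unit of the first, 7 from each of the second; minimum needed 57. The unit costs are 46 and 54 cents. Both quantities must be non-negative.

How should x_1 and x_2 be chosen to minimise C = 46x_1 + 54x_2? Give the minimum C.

x_1 = 12, x_2 = 13, minimum C = 1254

Feasible corners and C = 46x_1 + 54x_2:
  (0, 50) → C = 2700
  (90, 0) → C = 4140
  (13/2, 24) → C = 1595
  (12, 13) → C = 1254
The feasible region is unbounded (it extends along (0, 1), (1, 0)), but C strictly increases along every unbounded feasible direction, so there is no improving ray and the minimum is attained at a vertex.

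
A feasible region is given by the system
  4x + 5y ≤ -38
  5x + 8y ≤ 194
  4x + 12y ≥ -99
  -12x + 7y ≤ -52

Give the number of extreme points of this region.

3

Intersecting each pair of boundary lines and keeping only the points that satisfy every inequality leaves:
  (39/28, -61/7)
  (-3/44, -83/11)
  (-69/172, -349/43)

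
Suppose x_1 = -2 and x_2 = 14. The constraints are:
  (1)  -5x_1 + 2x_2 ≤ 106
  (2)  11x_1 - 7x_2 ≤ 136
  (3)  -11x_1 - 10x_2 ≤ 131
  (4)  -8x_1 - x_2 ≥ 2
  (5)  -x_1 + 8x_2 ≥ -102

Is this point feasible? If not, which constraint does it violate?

(1): 38 ≤ 106 ✓
(2): -120 ≤ 136 ✓
(3): -118 ≤ 131 ✓
(4): 2 ≥ 2 ✓
(5): 114 ≥ -102 ✓

feasible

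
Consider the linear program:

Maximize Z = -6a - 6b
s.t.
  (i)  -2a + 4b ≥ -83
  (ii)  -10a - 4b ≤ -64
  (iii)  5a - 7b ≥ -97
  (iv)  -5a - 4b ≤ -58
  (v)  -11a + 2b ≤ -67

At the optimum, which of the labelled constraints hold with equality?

(i) and (iv)

Vertices and Z = -6a - 6b:
  (141/7, -299/28) → Z = -795/14
  (663/67, 1402/67) → Z = -12390/67
  (64/9, 101/18) → Z = -229/3
The feasible region is unbounded (it extends along (2, 1), (7, 5)), but Z strictly decreases along every unbounded feasible direction, so there is no improving ray and the maximum is attained at a vertex.

The maximum is at (141/7, -299/28). Substituting into each constraint, equality holds for (i) and (iv); the remaining constraints have slack.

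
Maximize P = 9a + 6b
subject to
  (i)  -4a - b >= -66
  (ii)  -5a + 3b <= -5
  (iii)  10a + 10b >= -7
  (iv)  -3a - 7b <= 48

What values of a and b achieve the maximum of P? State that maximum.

a = 203/17, b = 310/17, maximum P = 3687/17

Vertices and P = 9a + 6b:
  (203/17, 310/17) → P = 3687/17
  (102/5, -78/5) → P = 90
  (29/80, -17/16) → P = -249/80
  (431/40, -459/40) → P = 225/8

The optimum lies where -4a - b = -66 and -5a + 3b = -5.
Solving simultaneously gives a = 203/17, b = 310/17.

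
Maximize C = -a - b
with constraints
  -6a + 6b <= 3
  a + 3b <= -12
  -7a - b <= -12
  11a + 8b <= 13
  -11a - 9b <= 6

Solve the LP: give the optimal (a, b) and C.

a = 15, b = -19, maximum C = 4

Corner points and C = -a - b:
  (27/5, -29/5) → C = 2/5
  (15/4, -21/4) → C = 3/2
  (15, -19) → C = 4

The optimum lies where 11a + 8b = 13 and -11a - 9b = 6.
Solving simultaneously gives a = 15, b = -19.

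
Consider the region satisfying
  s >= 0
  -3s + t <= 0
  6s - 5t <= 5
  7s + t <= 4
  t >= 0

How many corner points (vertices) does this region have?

Pairwise boundary intersections that survive every other constraint:
  (0, 0)
  (2/5, 6/5)
  (4/7, 0)

3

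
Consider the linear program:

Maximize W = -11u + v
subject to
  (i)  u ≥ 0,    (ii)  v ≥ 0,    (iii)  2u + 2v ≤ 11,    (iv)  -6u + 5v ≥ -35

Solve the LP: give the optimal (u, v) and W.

u = 0, v = 11/2, maximum W = 11/2

Extreme points and W = -11u + v:
  (0, 0) → W = 0
  (0, 11/2) → W = 11/2
  (11/2, 0) → W = -121/2

At the optimal vertex, u = 0 and 2u + 2v = 11.
Solving simultaneously gives u = 0, v = 11/2.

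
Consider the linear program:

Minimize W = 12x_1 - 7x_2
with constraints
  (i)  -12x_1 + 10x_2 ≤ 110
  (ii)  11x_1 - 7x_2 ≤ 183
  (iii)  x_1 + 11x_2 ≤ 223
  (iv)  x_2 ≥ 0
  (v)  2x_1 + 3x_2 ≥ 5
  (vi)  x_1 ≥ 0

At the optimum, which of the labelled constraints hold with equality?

(i) and (vi)

Corner points and W = 12x_1 - 7x_2:
  (510/71, 1393/71) → W = -3631/71
  (0, 11) → W = -77
  (1787/64, 1135/64) → W = 13499/64
  (183/11, 0) → W = 2196/11
  (5/2, 0) → W = 30
  (0, 5/3) → W = -35/3

The minimum is at (0, 11). Substituting into each constraint, equality holds for (i) and (vi); the remaining constraints have slack.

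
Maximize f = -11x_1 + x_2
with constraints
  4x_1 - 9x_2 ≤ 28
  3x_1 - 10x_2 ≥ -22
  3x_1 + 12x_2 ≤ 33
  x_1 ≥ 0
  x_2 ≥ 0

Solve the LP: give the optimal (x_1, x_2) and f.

Corner points and f = -11x_1 + x_2:
  (211/25, 16/25) → f = -461/5
  (7, 0) → f = -77
  (1, 5/2) → f = -17/2
  (0, 11/5) → f = 11/5
  (0, 0) → f = 0

At the optimal vertex, 3x_1 - 10x_2 = -22 and x_1 = 0.
Solving simultaneously gives x_1 = 0, x_2 = 11/5.

x_1 = 0, x_2 = 11/5, maximum f = 11/5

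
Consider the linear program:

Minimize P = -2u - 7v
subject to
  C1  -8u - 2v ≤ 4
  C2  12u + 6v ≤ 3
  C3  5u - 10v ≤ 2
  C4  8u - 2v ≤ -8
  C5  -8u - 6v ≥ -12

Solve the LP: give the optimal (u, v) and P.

Corner points and P = -2u - 7v:
  (-5/4, 3) → P = -37/2
  (-3/4, 1) → P = -11/2
  (-7/12, 5/3) → P = -21/2

u = -5/4, v = 3, minimum P = -37/2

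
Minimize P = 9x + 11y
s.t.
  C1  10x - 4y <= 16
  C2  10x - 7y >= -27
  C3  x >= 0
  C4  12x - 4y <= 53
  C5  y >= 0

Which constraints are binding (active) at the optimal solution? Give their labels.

C3 and C5

Vertices and P = 9x + 11y:
  (22/3, 43/3) → P = 671/3
  (8/5, 0) → P = 72/5
  (0, 27/7) → P = 297/7
  (0, 0) → P = 0

The minimum is at (0, 0). Substituting into each constraint, equality holds for C3 and C5; the remaining constraints have slack.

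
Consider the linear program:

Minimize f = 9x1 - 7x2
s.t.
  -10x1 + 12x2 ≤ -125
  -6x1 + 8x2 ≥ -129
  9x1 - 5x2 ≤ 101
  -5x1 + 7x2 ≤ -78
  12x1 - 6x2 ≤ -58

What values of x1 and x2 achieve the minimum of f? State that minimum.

Corner points and f = 9x1 - 7x2:
  (-137/2, -135/2) → f = -144
  (-241/14, -520/21) → f = 773/42
  (-619/30, -158/5) → f = 71/2

The optimum lies where -10x1 + 12x2 = -125 and -6x1 + 8x2 = -129.
Solving simultaneously gives x1 = -137/2, x2 = -135/2.

x1 = -137/2, x2 = -135/2, minimum f = -144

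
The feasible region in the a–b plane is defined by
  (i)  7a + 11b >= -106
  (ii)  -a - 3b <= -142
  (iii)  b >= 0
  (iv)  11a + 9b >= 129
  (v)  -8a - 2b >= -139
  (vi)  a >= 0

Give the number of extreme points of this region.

Pairwise boundary intersections that survive every other constraint:
  (133/22, 997/22)
  (0, 142/3)
  (0, 139/2)

3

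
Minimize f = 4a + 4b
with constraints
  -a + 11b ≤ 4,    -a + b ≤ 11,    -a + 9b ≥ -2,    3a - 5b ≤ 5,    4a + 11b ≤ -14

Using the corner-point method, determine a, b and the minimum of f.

a = -101/8, b = -13/8, minimum f = -57

Feasible corners and f = 4a + 4b:
  (-117/10, -7/10) → f = -248/5
  (-18/5, 2/55) → f = -784/55
  (-101/8, -13/8) → f = -57
  (-104/47, -22/47) → f = -504/47

At the optimal vertex, -a + b = 11 and -a + 9b = -2.
Solving simultaneously gives a = -101/8, b = -13/8.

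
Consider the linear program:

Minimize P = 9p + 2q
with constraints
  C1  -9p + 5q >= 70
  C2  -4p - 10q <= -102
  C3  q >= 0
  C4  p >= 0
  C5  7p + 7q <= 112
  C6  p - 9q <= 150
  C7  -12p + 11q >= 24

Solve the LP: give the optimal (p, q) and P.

Extreme points and P = 9p + 2q:
  (0, 14) → P = 28
  (5/7, 107/7) → P = 37
  (0, 16) → P = 32

p = 0, q = 14, minimum P = 28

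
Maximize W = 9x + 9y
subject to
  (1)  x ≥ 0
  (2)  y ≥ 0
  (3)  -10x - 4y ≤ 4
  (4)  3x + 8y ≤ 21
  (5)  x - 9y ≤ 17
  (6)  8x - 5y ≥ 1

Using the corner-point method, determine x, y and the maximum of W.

x = 7, y = 0, maximum W = 63

Feasible corners and W = 9x + 9y:
  (7, 0) → W = 63
  (1/8, 0) → W = 9/8
  (113/79, 165/79) → W = 2502/79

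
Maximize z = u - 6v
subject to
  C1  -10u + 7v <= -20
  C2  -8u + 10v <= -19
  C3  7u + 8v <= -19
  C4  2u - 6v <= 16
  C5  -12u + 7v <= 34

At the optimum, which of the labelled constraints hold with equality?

Vertices and z = u - 6v:
  (9/43, -110/43) → z = 669/43
  (4/23, -60/23) → z = 364/23
  (7/29, -75/29) → z = 457/29

The maximum is at (4/23, -60/23). Substituting into each constraint, equality holds for C1 and C4; the remaining constraints have slack.

C1 and C4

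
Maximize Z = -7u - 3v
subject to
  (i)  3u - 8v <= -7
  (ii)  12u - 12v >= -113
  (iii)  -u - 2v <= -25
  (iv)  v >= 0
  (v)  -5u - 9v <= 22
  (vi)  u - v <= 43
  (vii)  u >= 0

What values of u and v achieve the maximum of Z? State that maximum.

u = 37/18, v = 413/36, maximum Z = -1757/36

Feasible corners and Z = -7u - 3v:
  (93/7, 41/7) → Z = -774/7
  (351/5, 136/5) → Z = -573
  (37/18, 413/36) → Z = -1757/36
The feasible region is unbounded (it extends along (1, 1)), but Z strictly decreases along every unbounded feasible direction, so there is no improving ray and the maximum is attained at a vertex.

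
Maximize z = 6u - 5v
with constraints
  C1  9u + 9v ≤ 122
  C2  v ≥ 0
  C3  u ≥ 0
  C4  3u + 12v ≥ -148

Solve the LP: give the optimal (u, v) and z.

Vertices and z = 6u - 5v:
  (122/9, 0) → z = 244/3
  (0, 122/9) → z = -610/9
  (0, 0) → z = 0

The optimum lies where 9u + 9v = 122 and v = 0.
Solving simultaneously gives u = 122/9, v = 0.

u = 122/9, v = 0, maximum z = 244/3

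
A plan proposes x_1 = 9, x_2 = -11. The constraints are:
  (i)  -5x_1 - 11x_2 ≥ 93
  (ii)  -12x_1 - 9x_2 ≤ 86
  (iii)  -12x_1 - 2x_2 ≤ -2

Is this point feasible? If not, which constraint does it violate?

not feasible — violates (i)

Constraint (i): -5x_1 - 11x_2 = 76, which is not ≥ 93. All other constraints are satisfied.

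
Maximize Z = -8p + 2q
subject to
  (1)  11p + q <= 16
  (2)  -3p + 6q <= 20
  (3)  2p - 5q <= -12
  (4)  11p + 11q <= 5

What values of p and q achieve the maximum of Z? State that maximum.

p = -28/3, q = -4/3, maximum Z = 72

Feasible corners and Z = -8p + 2q:
  (-28/3, -4/3) → Z = 72
  (-190/99, 235/99) → Z = 1990/99
  (-107/77, 142/77) → Z = 1140/77

The optimum lies where -3p + 6q = 20 and 2p - 5q = -12.
Solving simultaneously gives p = -28/3, q = -4/3.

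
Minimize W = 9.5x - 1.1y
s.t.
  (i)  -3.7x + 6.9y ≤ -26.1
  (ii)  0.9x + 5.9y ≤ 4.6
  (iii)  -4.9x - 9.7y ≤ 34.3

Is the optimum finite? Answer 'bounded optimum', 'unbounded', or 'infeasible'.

Vertices and W = 9.5x - 1.1y:
  (18573/2804, -647/2804) → W = 221444/3505
  (165/697, -2548/697) → W = 43703/6970
The feasible region has finitely many vertices and no improving ray; the minimum is 43703/6970 at (165/697, -2548/697).

bounded optimum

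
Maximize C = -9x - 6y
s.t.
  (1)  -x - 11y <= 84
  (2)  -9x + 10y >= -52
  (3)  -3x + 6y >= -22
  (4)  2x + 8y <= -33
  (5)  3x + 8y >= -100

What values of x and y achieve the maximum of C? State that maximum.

x = -67, y = 101/8, maximum C = 2109/4

Corner points and C = -9x - 6y:
  (-262/39, -274/39) → C = 1334/13
  (-428/25, -152/25) → C = 4764/25
  (-11/18, -143/36) → C = 88/3
  (-67, 101/8) → C = 2109/4

The optimum lies where 2x + 8y = -33 and 3x + 8y = -100.
Solving simultaneously gives x = -67, y = 101/8.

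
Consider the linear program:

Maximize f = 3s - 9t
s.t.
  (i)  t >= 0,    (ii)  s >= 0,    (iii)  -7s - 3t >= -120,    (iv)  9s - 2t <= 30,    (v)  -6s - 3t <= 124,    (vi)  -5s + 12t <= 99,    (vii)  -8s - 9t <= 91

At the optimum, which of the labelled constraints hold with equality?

Feasible corners and f = 3s - 9t:
  (0, 0) → f = 0
  (10/3, 0) → f = 10
  (0, 33/4) → f = -297/4
  (279/49, 1041/98) → f = -7695/98

The maximum is at (10/3, 0). Substituting into each constraint, equality holds for (i) and (iv); the remaining constraints have slack.

(i) and (iv)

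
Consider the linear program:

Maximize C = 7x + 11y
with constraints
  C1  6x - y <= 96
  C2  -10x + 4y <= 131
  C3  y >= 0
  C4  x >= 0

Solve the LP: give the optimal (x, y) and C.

Corner points and C = 7x + 11y:
  (515/14, 873/7) → C = 22811/14
  (16, 0) → C = 112
  (0, 131/4) → C = 1441/4
  (0, 0) → C = 0

x = 515/14, y = 873/7, maximum C = 22811/14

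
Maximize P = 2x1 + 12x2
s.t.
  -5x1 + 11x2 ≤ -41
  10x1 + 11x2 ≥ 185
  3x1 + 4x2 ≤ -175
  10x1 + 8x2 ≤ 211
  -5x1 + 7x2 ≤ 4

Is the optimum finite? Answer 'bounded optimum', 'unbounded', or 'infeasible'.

infeasible

The boundaries -5x1 + 11x2 = -41 and 10x1 + 11x2 = 185 meet at (226/15, 103/33), but that point violates 3x1 + 4x2 ≤ -175. Every candidate vertex is excluded by some other constraint, so the feasible region is empty.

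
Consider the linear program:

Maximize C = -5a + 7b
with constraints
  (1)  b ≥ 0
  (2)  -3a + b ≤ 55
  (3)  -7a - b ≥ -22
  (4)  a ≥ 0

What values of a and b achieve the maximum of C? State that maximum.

a = 0, b = 22, maximum C = 154

The binding constraints are -7a - b = -22 and a = 0.
Solving simultaneously gives a = 0, b = 22.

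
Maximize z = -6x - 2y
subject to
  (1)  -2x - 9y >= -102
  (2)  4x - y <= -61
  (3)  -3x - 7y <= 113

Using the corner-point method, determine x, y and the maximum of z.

Corner points and z = -6x - 2y:
  (-447/38, 265/19) → z = 811/19
  (-1731/13, 532/13) → z = 9322/13
  (-540/31, -269/31) → z = 3778/31

At the optimal vertex, -2x - 9y = -102 and -3x - 7y = 113.
Solving simultaneously gives x = -1731/13, y = 532/13.

x = -1731/13, y = 532/13, maximum z = 9322/13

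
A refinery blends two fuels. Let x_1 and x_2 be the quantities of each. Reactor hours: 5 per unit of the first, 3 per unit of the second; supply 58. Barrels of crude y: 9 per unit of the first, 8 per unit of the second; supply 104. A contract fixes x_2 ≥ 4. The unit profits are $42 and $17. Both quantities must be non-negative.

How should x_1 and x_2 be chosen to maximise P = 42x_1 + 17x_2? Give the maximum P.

Corner points and P = 42x_1 + 17x_2:
  (0, 13) → P = 221
  (0, 4) → P = 68
  (8, 4) → P = 404

At the optimal vertex, 9x_1 + 8x_2 = 104 and x_2 = 4.
Solving simultaneously gives x_1 = 8, x_2 = 4.

x_1 = 8, x_2 = 4, maximum P = 404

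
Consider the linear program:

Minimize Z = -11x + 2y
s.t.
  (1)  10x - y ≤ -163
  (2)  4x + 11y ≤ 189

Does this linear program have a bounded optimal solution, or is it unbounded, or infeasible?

From the feasible point (-802/57, 1271/57), moving in the direction (-1, -10) keeps every constraint satisfied while Z decreases without bound.

unbounded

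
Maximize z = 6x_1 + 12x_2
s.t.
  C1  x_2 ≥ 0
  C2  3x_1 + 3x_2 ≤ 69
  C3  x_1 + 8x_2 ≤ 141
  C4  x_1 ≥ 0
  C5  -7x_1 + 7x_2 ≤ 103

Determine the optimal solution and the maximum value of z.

Extreme points and z = 6x_1 + 12x_2:
  (23, 0) → z = 138
  (0, 0) → z = 0
  (43/7, 118/7) → z = 1674/7
  (163/63, 1090/63) → z = 1562/7
  (0, 103/7) → z = 1236/7

The optimum lies where 3x_1 + 3x_2 = 69 and x_1 + 8x_2 = 141.
Solving simultaneously gives x_1 = 43/7, x_2 = 118/7.

x_1 = 43/7, x_2 = 118/7, maximum z = 1674/7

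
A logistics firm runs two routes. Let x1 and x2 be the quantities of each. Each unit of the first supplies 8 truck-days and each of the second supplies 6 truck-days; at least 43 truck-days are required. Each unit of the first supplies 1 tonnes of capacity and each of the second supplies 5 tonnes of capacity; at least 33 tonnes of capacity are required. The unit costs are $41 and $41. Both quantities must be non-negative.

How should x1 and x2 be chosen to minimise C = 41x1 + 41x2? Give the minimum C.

x1 = 1/2, x2 = 13/2, minimum C = 287

Vertices and C = 41x1 + 41x2:
  (0, 43/6) → C = 1763/6
  (33, 0) → C = 1353
  (1/2, 13/2) → C = 287
The feasible region is unbounded (it extends along (0, 1), (1, 0)), but C strictly increases along every unbounded feasible direction, so there is no improving ray and the minimum is attained at a vertex.

At the optimal vertex, 8x1 + 6x2 = 43 and x1 + 5x2 = 33.
Solving simultaneously gives x1 = 1/2, x2 = 13/2.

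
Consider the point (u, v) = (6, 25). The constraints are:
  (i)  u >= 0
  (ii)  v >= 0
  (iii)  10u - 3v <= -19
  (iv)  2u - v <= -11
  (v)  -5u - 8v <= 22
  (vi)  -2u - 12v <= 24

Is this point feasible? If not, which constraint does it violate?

not feasible — violates (iii)

Constraint (iii): 10u - 3v = -15, which is not ≤ -19. All other constraints are satisfied.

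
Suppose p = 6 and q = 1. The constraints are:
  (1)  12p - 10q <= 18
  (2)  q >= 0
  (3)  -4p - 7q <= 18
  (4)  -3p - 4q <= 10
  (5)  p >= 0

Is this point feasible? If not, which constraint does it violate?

not feasible — violates (1)

Constraint (1): 12p - 10q = 62, which is not ≤ 18. All other constraints are satisfied.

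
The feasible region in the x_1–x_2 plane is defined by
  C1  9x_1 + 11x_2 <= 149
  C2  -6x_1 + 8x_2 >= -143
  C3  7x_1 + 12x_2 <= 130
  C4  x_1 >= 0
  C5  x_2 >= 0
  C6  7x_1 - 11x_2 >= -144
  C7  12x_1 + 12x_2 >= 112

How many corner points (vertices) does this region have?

Of the 21 pairwise boundary intersections, those satisfying every inequality are:
  (358/31, 127/31)
  (149/9, 0)
  (0, 65/6)
  (0, 28/3)
  (28/3, 0)

5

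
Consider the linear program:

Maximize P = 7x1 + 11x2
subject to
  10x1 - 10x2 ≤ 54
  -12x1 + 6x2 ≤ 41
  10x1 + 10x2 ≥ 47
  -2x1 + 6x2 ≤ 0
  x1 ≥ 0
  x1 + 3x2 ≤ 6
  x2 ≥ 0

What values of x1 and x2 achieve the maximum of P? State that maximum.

x1 = 111/20, x2 = 3/20, maximum P = 81/2

Corner points and P = 7x1 + 11x2:
  (111/20, 3/20) → P = 81/2
  (27/5, 0) → P = 189/5
  (81/20, 13/20) → P = 71/2
  (47/10, 0) → P = 329/10

The optimum lies where 10x1 - 10x2 = 54 and x1 + 3x2 = 6.
Solving simultaneously gives x1 = 111/20, x2 = 3/20.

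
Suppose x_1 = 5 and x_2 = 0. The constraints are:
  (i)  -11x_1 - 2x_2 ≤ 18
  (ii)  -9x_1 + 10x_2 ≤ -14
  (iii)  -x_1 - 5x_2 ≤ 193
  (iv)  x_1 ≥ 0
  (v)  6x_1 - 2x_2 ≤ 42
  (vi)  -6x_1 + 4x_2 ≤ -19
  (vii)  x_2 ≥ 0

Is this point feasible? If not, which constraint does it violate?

(i): -55 ≤ 18 ✓
(ii): -45 ≤ -14 ✓
(iii): -5 ≤ 193 ✓
(iv): 5 ≥ 0 ✓
(v): 30 ≤ 42 ✓
(vi): -30 ≤ -19 ✓
(vii): 0 ≥ 0 ✓

feasible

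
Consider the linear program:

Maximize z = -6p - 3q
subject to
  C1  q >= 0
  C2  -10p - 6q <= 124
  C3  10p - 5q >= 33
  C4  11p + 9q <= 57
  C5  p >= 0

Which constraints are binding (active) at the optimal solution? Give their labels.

C1 and C3

Extreme points and z = -6p - 3q:
  (33/10, 0) → z = -99/5
  (57/11, 0) → z = -342/11
  (582/145, 207/145) → z = -4113/145

The maximum is at (33/10, 0). Substituting into each constraint, equality holds for C1 and C3; the remaining constraints have slack.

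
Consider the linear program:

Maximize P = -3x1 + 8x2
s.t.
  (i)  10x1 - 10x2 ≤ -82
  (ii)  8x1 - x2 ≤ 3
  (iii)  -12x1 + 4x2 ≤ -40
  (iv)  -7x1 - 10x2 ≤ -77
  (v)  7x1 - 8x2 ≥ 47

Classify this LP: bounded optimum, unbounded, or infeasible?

The boundaries -7x1 - 10x2 = -77 and 7x1 - 8x2 = 47 meet at (181/21, 5/3), but that point violates 10x1 - 10x2 ≤ -82. Every candidate vertex is excluded by some other constraint, so the feasible region is empty.

infeasible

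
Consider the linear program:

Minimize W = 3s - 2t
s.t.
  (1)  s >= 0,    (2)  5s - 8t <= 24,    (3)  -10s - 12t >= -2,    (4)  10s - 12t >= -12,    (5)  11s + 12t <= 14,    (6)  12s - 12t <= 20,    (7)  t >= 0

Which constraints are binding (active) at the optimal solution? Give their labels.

(1) and (3)

Vertices and W = 3s - 2t:
  (0, 1/6) → W = -1/3
  (0, 0) → W = 0
  (1/5, 0) → W = 3/5

The minimum is at (0, 1/6). Substituting into each constraint, equality holds for (1) and (3); the remaining constraints have slack.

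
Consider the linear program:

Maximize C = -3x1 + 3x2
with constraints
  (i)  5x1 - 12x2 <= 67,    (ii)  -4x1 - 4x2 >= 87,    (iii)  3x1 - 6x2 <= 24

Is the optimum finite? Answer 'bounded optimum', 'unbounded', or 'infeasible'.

From the feasible point (-19, -27/2), moving in the direction (-4, 4) keeps every constraint satisfied while C increases without bound.

unbounded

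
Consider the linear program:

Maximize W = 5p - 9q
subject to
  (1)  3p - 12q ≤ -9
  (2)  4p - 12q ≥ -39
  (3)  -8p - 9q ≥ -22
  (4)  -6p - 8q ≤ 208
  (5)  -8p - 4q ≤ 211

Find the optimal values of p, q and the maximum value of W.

p = 61/41, q = 46/41, maximum W = -109/41

Vertices and W = 5p - 9q:
  (61/41, 46/41) → W = -109/41
  (-214/9, -187/36) → W = -2597/36
  (-29/44, 100/33) → W = -1345/44
  (-24, -19/4) → W = -309/4

The optimum lies where 3p - 12q = -9 and -8p - 9q = -22.
Solving simultaneously gives p = 61/41, q = 46/41.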